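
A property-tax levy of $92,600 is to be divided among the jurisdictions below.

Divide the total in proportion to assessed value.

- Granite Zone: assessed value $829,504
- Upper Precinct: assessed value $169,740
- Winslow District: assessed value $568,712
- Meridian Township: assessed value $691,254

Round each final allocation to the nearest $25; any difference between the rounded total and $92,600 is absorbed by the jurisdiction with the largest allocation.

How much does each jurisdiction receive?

Sum of assessed value: 2,259,210.
Unrounded shares: Granite Zone 829,504/2,259,210 × $92,600 = 33,999.53; Upper Precinct 169,740/2,259,210 × $92,600 = 6,957.27; Winslow District 568,712/2,259,210 × $92,600 = 23,310.24; Meridian Township 691,254/2,259,210 × $92,600 = 28,332.97.
At nearest $25: Granite Zone $34,000; Upper Precinct $6,950; Winslow District $23,300; Meridian Township $28,325. Sum = $92,575.
Difference $92,600 − $92,575 = +$25 applied to largest allocation (Granite Zone): Granite Zone becomes $34,025.

Granite Zone: $34,025 | Upper Precinct: $6,950 | Winslow District: $23,300 | Meridian Township: $28,325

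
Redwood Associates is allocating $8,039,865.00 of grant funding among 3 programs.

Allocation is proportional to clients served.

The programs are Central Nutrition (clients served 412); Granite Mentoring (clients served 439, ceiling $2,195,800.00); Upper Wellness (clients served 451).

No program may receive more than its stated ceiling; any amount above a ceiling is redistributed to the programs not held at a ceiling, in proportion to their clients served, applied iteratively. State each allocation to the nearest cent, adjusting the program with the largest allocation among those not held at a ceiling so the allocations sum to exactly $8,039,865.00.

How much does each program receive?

Combined clients served = 1,302.
Pro-rata shares before constraints: Central Nutrition 2,544,104.7465; Granite Mentoring 2,710,830.0576; Upper Wellness 2,784,930.1959.
Cap binds for Granite Mentoring ($2,195,800.00); balance $5,844,065.00 reallocated over remaining clients served 863.
Redistributed shares: Central Nutrition 2,789,982.3638 → $2,789,982.36; Upper Wellness 3,054,082.6362 → $3,054,082.64.

Central Nutrition: $2,789,982.36 · Granite Mentoring: $2,195,800.00 · Upper Wellness: $3,054,082.64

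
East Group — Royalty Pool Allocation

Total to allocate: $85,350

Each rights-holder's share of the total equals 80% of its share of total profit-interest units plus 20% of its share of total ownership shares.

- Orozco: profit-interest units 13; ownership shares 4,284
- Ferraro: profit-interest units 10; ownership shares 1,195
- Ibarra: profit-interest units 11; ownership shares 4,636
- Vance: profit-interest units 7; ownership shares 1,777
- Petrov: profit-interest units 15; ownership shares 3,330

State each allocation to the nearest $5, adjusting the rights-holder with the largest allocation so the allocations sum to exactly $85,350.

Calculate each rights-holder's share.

Totals — profit-interest units 56, ownership shares 15,222.
Combined weights (80% profit-interest units + 20% ownership shares): Orozco 0.2420; Ferraro 0.1586; Ibarra 0.2181; Vance 0.1233; Petrov 0.2580.
Raw shares: Orozco 20,654.81; Ferraro 13,532.93; Ibarra 18,610.97; Vance 10,527.73; Petrov 22,023.56.
At nearest $5: Orozco $20,655; Ferraro $13,535; Ibarra $18,610; Vance $10,530; Petrov $22,025. Sum = $85,355.
Difference $85,350 − $85,355 = −$5 applied to largest allocation (Petrov): Petrov becomes $22,020.

Orozco: $20,655 · Ferraro: $13,535 · Ibarra: $18,610 · Vance: $10,530 · Petrov: $22,020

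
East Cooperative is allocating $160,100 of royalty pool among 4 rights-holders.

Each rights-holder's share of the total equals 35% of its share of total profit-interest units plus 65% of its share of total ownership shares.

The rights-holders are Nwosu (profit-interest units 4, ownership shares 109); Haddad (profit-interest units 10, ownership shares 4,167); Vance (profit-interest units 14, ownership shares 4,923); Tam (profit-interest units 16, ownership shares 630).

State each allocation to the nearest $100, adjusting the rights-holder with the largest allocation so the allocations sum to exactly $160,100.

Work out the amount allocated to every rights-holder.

Nwosu: $6,200 · Haddad: $56,900 · Vance: $70,000 · Tam: $27,000

Totals — profit-interest units 44, ownership shares 9,829.
Composite weights (35% profit-interest units + 65% ownership shares): Nwosu 0.0390; Haddad 0.3551; Vance 0.4369; Tam 0.1689.
Raw shares: Nwosu 6,248.13; Haddad 56,853.54; Vance 69,951.81; Tam 27,046.52.
At nearest $100: Nwosu $6,200; Haddad $56,900; Vance $70,000; Tam $27,000. Sum = $160,100.
Sum already equals the total — no adjustment.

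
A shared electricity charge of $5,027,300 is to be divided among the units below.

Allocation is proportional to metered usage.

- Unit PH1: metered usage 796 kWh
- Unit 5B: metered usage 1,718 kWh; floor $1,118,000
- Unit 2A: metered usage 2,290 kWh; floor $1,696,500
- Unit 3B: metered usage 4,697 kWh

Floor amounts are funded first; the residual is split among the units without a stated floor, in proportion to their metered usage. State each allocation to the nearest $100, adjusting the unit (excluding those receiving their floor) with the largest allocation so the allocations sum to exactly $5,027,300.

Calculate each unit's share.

Unit PH1: $320,700; Unit 5B: $1,118,000; Unit 2A: $1,696,500; Unit 3B: $1,892,100

Guaranteed amounts: Unit 5B $1,118,000; Unit 2A $1,696,500. Balance $2,212,800.
Balance split over remaining metered usage 5,493: Unit PH1 320,660.62 → $320,700; Unit 3B 1,892,139.38 → $1,892,100.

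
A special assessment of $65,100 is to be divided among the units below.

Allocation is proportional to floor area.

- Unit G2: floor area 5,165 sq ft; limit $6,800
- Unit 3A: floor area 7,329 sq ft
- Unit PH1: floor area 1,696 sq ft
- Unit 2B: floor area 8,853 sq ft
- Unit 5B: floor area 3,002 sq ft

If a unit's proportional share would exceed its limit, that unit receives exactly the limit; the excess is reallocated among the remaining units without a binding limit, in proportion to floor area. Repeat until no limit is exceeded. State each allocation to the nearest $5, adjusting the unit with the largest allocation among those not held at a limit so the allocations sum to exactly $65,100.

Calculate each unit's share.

Combined floor area = 26,045.
Unconstrained shares: Unit G2 12,910.02; Unit 3A 18,318.98; Unit PH1 4,239.19; Unit 2B 22,128.25; Unit 5B 7,503.56.
Held at cap: Unit G2 ($6,800); balance $58,300 reallocated over remaining floor area 20,880.
Shares after redistribution: Unit 3A 20,463.64 → $20,465; Unit PH1 4,735.48 → $4,735; Unit 2B 24,718.86 → $24,720; Unit 5B 8,382.02 → $8,380.

Unit G2: $6,800; Unit 3A: $20,465; Unit PH1: $4,735; Unit 2B: $24,720; Unit 5B: $8,380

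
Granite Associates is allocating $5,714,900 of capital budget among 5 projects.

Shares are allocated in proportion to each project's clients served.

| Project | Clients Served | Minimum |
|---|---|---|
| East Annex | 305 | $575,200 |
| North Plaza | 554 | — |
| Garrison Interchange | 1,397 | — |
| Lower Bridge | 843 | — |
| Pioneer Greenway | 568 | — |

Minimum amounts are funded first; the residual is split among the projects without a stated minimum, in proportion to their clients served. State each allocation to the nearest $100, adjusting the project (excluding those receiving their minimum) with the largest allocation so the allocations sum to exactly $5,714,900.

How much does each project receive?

Fund the minimums — East Annex $575,200. Remaining pool $5,139,700.
Remaining pool split over remaining clients served 3,362: North Plaza 846,934.50 → $846,900; Garrison Interchange 2,135,681.41 → $2,135,700; Lower Bridge 1,288,746.91 → $1,288,700; Pioneer Greenway 868,337.18 → $868,300.
Rounding difference +$100 applied to Garrison Interchange → $2,135,800.

East Annex: $575,200 · North Plaza: $846,900 · Garrison Interchange: $2,135,800 · Lower Bridge: $1,288,700 · Pioneer Greenway: $868,300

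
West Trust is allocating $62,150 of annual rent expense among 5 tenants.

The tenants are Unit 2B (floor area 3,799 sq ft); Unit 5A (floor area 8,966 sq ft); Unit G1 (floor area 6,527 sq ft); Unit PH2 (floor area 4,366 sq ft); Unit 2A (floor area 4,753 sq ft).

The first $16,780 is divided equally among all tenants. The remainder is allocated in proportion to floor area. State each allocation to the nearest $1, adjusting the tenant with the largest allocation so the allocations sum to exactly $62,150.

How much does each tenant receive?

Equal tier: $16,780 ÷ 5 = $3,356 apiece.
Remainder $45,370 by floor area (total 28,411): Unit 2B 6,066.69 → $6,067; Unit 5A 14,317.96 → $14,318; Unit G1 10,423.08 → $10,423; Unit PH2 6,972.14 → $6,972; Unit 2A 7,590.15 → $7,590.
Totals: Unit 2B $3,356 + $6,067 = $9,423; Unit 5A $3,356 + $14,318 = $17,674; Unit G1 $3,356 + $10,423 = $13,779; Unit PH2 $3,356 + $6,972 = $10,328; Unit 2A $3,356 + $7,590 = $10,946.

Unit 2B: $9,423; Unit 5A: $17,674; Unit G1: $13,779; Unit PH2: $10,328; Unit 2A: $10,946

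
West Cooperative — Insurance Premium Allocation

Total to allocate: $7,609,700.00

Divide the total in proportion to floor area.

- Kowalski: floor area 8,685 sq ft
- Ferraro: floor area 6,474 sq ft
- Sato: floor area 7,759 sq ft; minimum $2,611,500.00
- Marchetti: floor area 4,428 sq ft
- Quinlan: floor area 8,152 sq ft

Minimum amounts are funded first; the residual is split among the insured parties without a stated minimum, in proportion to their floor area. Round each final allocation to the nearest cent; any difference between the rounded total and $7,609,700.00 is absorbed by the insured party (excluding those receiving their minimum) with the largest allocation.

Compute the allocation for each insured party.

Kowalski: $1,564,921.84; Ferraro: $1,166,528.96; Sato: $2,611,500.00; Marchetti: $797,866.89; Quinlan: $1,468,882.31

Fund the minimums — Sato $2,611,500.00. Balance $4,998,200.00.
Balance split over remaining floor area 27,739: Kowalski 1,564,921.8429 → $1,564,921.84; Ferraro 1,166,528.9592 → $1,166,528.96; Marchetti 797,866.8878 → $797,866.89; Quinlan 1,468,882.3101 → $1,468,882.31.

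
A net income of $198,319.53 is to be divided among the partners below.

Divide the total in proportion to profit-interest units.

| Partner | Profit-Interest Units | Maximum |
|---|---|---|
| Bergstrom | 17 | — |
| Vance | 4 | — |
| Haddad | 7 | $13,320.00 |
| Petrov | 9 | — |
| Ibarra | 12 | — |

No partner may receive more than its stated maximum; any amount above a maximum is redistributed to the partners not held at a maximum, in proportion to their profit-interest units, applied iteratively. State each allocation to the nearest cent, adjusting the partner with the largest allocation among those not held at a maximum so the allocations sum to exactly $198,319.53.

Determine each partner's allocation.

Bergstrom: $74,880.76 · Vance: $17,619.00 · Haddad: $13,320.00 · Petrov: $39,642.76 · Ibarra: $52,857.01

Total profit-interest units = 49.
Proportional shares (ignoring caps): Bergstrom 68,804.7349; Vance 16,189.3494; Haddad 28,331.3614; Petrov 36,426.0361; Ibarra 48,568.0482.
Capped: Haddad ($13,320.00); balance $184,999.53 reallocated over remaining profit-interest units 42.
Remaining shares: Bergstrom 74,880.7621 → $74,880.76; Vance 17,619.0029 → $17,619.00; Petrov 39,642.7564 → $39,642.76; Ibarra 52,857.0086 → $52,857.01.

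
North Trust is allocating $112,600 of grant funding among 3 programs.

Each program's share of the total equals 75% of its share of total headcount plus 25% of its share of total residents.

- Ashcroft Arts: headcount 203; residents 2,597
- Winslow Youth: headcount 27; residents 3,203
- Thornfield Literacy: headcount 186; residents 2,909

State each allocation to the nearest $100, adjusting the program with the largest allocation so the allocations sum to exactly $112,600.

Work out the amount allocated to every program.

Ashcroft Arts: $49,600 | Winslow Youth: $15,800 | Thornfield Literacy: $47,200

Totals — headcount 416, residents 8,709.
Blended shares (75% headcount + 25% residents): Ashcroft Arts 0.4405; Winslow Youth 0.1406; Thornfield Literacy 0.4188.
Pro-rata amounts: Ashcroft Arts 49,604.23; Winslow Youth 15,834.15; Thornfield Literacy 47,161.62.
At nearest $100: Ashcroft Arts $49,600; Winslow Youth $15,800; Thornfield Literacy $47,200. Sum = $112,600.
Rounded total matches; no reconciliation needed.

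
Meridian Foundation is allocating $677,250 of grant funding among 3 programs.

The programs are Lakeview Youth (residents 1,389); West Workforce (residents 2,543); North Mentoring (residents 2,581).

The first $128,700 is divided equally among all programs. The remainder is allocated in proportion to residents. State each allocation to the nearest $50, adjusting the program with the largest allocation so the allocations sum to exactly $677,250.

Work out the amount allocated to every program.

Equal tier: $128,700 ÷ 3 = $42,900 apiece.
Remainder $548,550 by residents (total 6,513): Lakeview Youth 116,986.94 → $117,000; West Workforce 214,181.28 → $214,200; North Mentoring 217,381.78 → $217,400.
Rounding difference −$50 on remainder applied to North Mentoring.
Totals: Lakeview Youth $42,900 + $117,000 = $159,900; West Workforce $42,900 + $214,200 = $257,100; North Mentoring $42,900 + $217,350 = $260,250.

Lakeview Youth: $159,900 · West Workforce: $257,100 · North Mentoring: $260,250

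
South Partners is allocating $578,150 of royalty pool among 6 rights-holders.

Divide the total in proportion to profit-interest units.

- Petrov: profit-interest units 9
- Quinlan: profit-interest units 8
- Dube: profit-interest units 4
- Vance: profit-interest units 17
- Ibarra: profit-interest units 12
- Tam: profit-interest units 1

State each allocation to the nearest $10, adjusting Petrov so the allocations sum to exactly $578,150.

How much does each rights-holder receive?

Combined profit-interest units = 51.
Pro-rata amounts: Petrov 9/51 × $578,150 = 102,026.47; Quinlan 8/51 × $578,150 = 90,690.20; Dube 4/51 × $578,150 = 45,345.10; Vance 17/51 × $578,150 = 192,716.67; Ibarra 12/51 × $578,150 = 136,035.29; Tam 1/51 × $578,150 = 11,336.27.
After rounding ($10): Petrov $102,030; Quinlan $90,690; Dube $45,350; Vance $192,720; Ibarra $136,040; Tam $11,340. Sum = $578,170.
Difference $578,150 − $578,170 = −$20 applied to Petrov: Petrov becomes $102,010.

Petrov: $102,010 · Quinlan: $90,690 · Dube: $45,350 · Vance: $192,720 · Ibarra: $136,040 · Tam: $11,340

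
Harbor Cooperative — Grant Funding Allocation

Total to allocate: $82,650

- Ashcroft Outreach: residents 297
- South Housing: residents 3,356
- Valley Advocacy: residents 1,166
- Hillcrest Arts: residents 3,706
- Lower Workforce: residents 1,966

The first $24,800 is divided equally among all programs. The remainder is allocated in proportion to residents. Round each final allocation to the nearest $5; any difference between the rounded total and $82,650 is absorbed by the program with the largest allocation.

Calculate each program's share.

Ashcroft Outreach: $6,600; South Housing: $23,465; Valley Advocacy: $11,390; Hillcrest Arts: $25,395; Lower Workforce: $15,800

Equal tier: $24,800 ÷ 5 = $4,960 apiece.
Remainder $57,850 by residents (total 10,491): Ashcroft Outreach 1,637.73 → $1,640; South Housing 18,505.82 → $18,505; Valley Advocacy 6,429.62 → $6,430; Hillcrest Arts 20,435.81 → $20,435; Lower Workforce 10,841.02 → $10,840.
Totals: Ashcroft Outreach $4,960 + $1,640 = $6,600; South Housing $4,960 + $18,505 = $23,465; Valley Advocacy $4,960 + $6,430 = $11,390; Hillcrest Arts $4,960 + $20,435 = $25,395; Lower Workforce $4,960 + $10,840 = $15,800.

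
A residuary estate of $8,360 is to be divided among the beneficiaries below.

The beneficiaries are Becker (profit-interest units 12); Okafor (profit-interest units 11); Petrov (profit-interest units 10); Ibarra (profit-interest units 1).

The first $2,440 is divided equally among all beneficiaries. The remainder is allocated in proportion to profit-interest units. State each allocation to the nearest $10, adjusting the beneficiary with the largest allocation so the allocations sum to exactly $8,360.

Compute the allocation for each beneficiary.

$2,440 shared equally gives $610 per beneficiary.
Remainder $5,920 by profit-interest units (total 34): Becker 2,089.41 → $2,090; Okafor 1,915.29 → $1,920; Petrov 1,741.18 → $1,740; Ibarra 174.12 → $170.
Totals: Becker $610 + $2,090 = $2,700; Okafor $610 + $1,920 = $2,530; Petrov $610 + $1,740 = $2,350; Ibarra $610 + $170 = $780.

Becker: $2,700; Okafor: $2,530; Petrov: $2,350; Ibarra: $780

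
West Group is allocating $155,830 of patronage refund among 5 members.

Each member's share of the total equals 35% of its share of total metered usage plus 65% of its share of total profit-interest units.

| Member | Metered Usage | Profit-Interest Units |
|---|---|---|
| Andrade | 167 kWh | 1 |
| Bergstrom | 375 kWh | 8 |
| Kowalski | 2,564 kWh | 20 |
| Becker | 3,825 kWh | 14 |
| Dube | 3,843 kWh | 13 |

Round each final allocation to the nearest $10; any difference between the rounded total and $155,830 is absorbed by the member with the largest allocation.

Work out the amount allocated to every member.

Metered usage total 10,774; profit-interest units total 56.
Combined weights (35% metered usage + 65% profit-interest units): Andrade 0.0170; Bergstrom 0.1050; Kowalski 0.3154; Becker 0.2868; Dube 0.2757.
Pro-rata amounts: Andrade 2,654.13; Bergstrom 16,368.27; Kowalski 49,154.39; Becker 44,685.42; Dube 42,967.80.
Rounded to nearest $10: Andrade $2,650; Bergstrom $16,370; Kowalski $49,150; Becker $44,690; Dube $42,970. Sum = $155,830.
Rounded total matches; no reconciliation needed.

Andrade: $2,650; Bergstrom: $16,370; Kowalski: $49,150; Becker: $44,690; Dube: $42,970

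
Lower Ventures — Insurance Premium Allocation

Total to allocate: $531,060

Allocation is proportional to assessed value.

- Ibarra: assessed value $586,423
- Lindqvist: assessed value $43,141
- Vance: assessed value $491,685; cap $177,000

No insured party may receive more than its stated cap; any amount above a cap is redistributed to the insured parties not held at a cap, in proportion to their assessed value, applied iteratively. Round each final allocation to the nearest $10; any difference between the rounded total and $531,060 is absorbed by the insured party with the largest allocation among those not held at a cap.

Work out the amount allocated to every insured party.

Total assessed value = 1,121,249.
Unconstrained shares: Ibarra 277,749.01; Lindqvist 20,432.98; Vance 232,878.01.
Cap binds for Vance ($177,000); remaining pool $354,060 reallocated over remaining assessed value 629,564.
Shares after redistribution: Ibarra 329,797.97 → $329,800; Lindqvist 24,262.03 → $24,260.

Ibarra: $329,800 · Lindqvist: $24,260 · Vance: $177,000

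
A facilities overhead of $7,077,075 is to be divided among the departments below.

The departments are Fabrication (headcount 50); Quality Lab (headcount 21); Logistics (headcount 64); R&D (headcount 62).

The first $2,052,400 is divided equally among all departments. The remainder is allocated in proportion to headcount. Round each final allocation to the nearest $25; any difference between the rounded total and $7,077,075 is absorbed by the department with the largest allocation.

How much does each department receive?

Fabrication: $1,788,400 | Quality Lab: $1,048,725 | Logistics: $2,145,475 | R&D: $2,094,475

Equal tier: $2,052,400 ÷ 4 = $513,100 apiece.
Remainder $5,024,675 by headcount (total 197): Fabrication 1,275,298.22 → $1,275,300; Quality Lab 535,625.25 → $535,625; Logistics 1,632,381.73 → $1,632,375; R&D 1,581,369.80 → $1,581,375.
Totals: Fabrication $513,100 + $1,275,300 = $1,788,400; Quality Lab $513,100 + $535,625 = $1,048,725; Logistics $513,100 + $1,632,375 = $2,145,475; R&D $513,100 + $1,581,375 = $2,094,475.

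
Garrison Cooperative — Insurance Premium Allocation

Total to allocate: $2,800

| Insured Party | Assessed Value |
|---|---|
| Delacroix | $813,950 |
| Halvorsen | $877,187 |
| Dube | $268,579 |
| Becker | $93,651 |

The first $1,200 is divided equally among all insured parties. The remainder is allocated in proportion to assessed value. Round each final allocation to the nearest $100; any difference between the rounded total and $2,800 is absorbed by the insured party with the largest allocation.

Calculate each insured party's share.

Delacroix: $900; Halvorsen: $1,000; Dube: $500; Becker: $400

First tranche $1,200 split equally: $300 each.
Remainder $1,600 by assessed value (total 2,053,367): Delacroix 634.24 → $600; Halvorsen 683.51 → $700; Dube 209.28 → $200; Becker 72.97 → $100.
Totals: Delacroix $300 + $600 = $900; Halvorsen $300 + $700 = $1,000; Dube $300 + $200 = $500; Becker $300 + $100 = $400.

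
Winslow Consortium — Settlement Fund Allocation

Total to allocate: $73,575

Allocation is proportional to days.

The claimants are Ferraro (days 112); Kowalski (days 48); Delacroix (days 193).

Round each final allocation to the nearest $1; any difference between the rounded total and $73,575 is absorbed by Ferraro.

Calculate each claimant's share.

Combined days = 353.
Unrounded shares: Ferraro 112/353 × $73,575 = 23,343.91; Kowalski 48/353 × $73,575 = 10,004.53; Delacroix 193/353 × $73,575 = 40,226.56.
After rounding ($1): Ferraro $23,344; Kowalski $10,005; Delacroix $40,227. Sum = $73,576.
Difference $73,575 − $73,576 = −$1 applied to Ferraro: Ferraro becomes $23,343.

Ferraro: $23,343 · Kowalski: $10,005 · Delacroix: $40,227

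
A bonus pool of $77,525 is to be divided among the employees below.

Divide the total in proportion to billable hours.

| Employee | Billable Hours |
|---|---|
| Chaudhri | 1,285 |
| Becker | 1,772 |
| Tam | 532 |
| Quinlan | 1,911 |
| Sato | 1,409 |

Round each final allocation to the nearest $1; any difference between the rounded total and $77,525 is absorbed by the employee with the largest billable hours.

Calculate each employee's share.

Sum of billable hours: 1,285 + 1,772 + 532 + 1,911 + 1,409 = 6,909.
Pro-rata amounts: Chaudhri 14,418.82; Becker 19,883.38; Tam 5,969.504; Quinlan 21,443.09; Sato 15,810.21.
At nearest $1: Chaudhri $14,419; Becker $19,883; Tam $5,970; Quinlan $21,443; Sato $15,810. Sum = $77,525.
Sum already equals the total — no adjustment.

Chaudhri: $14,419; Becker: $19,883; Tam: $5,970; Quinlan: $21,443; Sato: $15,810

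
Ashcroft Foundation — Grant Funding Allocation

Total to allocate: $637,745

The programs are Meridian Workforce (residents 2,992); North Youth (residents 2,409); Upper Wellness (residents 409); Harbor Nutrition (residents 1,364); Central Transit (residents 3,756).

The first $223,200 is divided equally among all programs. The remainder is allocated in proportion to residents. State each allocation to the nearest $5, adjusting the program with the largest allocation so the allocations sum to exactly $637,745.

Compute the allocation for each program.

Meridian Workforce: $158,120; North Youth: $136,005; Upper Wellness: $60,150; Harbor Nutrition: $96,375; Central Transit: $187,095

First tranche $223,200 split equally: $44,640 each.
Remainder $414,545 by residents (total 10,930): Meridian Workforce 113,478.38 → $113,480; North Youth 91,366.78 → $91,365; Upper Wellness 15,512.25 → $15,510; Harbor Nutrition 51,732.79 → $51,735; Central Transit 142,454.81 → $142,455.
Totals: Meridian Workforce $44,640 + $113,480 = $158,120; North Youth $44,640 + $91,365 = $136,005; Upper Wellness $44,640 + $15,510 = $60,150; Harbor Nutrition $44,640 + $51,735 = $96,375; Central Transit $44,640 + $142,455 = $187,095.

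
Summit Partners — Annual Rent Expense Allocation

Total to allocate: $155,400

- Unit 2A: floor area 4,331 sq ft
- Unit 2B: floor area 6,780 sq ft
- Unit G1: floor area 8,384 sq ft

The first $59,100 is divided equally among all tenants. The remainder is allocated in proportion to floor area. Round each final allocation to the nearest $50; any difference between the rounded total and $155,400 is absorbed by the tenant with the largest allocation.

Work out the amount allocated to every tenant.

$59,100 shared equally gives $19,700 per tenant.
Remainder $96,300 by floor area (total 19,495): Unit 2A 21,393.96 → $21,400; Unit 2B 33,491.36 → $33,500; Unit G1 41,414.68 → $41,400.
Totals: Unit 2A $19,700 + $21,400 = $41,100; Unit 2B $19,700 + $33,500 = $53,200; Unit G1 $19,700 + $41,400 = $61,100.

Unit 2A: $41,100 · Unit 2B: $53,200 · Unit G1: $61,100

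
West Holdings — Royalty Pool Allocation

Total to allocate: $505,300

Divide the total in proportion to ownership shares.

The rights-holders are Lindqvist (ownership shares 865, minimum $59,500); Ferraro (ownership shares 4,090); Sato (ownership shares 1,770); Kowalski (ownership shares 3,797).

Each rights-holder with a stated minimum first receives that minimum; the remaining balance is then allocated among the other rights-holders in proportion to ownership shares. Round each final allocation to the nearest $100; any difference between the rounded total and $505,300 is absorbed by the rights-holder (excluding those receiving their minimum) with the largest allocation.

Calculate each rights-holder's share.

Fund the minimums — Lindqvist $59,500. Balance $445,800.
Balance split over remaining ownership shares 9,657: Ferraro 188,808.33 → $188,800; Sato 81,709.23 → $81,700; Kowalski 175,282.45 → $175,300.

Lindqvist: $59,500 | Ferraro: $188,800 | Sato: $81,700 | Kowalski: $175,300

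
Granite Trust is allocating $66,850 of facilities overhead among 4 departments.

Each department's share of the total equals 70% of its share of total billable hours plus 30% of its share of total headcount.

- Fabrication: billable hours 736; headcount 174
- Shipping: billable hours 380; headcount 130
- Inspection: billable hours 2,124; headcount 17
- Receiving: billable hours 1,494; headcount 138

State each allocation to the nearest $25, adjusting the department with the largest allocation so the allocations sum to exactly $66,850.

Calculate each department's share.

Fabrication: $14,875 · Shipping: $9,425 · Inspection: $21,750 · Receiving: $20,800

Billable hours total 4,734; headcount total 459.
Blended shares (70% billable hours + 30% headcount): Fabrication 0.2226; Shipping 0.1412; Inspection 0.3252; Receiving 0.3111.
Pro-rata amounts: Fabrication 14,877.82; Shipping 9,436.32; Inspection 21,738.25; Receiving 20,797.61.
After rounding ($25): Fabrication $14,875; Shipping $9,425; Inspection $21,750; Receiving $20,800. Sum = $66,850.
Sum already equals the total — no adjustment.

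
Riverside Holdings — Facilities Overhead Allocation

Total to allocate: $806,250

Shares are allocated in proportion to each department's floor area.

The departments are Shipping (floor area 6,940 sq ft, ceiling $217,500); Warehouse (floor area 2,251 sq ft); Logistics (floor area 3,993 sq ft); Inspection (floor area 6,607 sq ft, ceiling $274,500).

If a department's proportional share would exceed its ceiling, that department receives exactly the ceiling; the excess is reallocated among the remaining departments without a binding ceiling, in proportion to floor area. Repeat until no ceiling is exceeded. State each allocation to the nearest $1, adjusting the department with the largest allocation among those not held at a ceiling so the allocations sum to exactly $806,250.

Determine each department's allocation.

Sum of floor area: 19,791.
Proportional shares (ignoring caps): Shipping 282,723.21; Warehouse 91,701.72; Logistics 162,667.69; Inspection 269,157.38.
Cap binds for Shipping ($217,500); remaining pool $588,750 reallocated over remaining floor area 12,851.
Cap binds for Inspection ($274,500); remaining pool $314,250 reallocated over remaining floor area 6,244.
Remaining shares: Warehouse 113,289.04 → $113,289; Logistics 200,960.96 → $200,961.

Shipping: $217,500 · Warehouse: $113,289 · Logistics: $200,961 · Inspection: $274,500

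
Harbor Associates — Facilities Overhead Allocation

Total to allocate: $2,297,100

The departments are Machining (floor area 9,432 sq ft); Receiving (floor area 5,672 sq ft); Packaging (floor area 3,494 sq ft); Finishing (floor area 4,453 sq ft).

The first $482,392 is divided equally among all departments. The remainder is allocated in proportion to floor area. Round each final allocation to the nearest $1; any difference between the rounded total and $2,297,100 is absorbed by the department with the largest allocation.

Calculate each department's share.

Machining: $863,139 · Receiving: $567,131 · Packaging: $395,666 · Finishing: $471,164

$482,392 shared equally gives $120,598 per department.
Remainder $1,814,708 by floor area (total 23,051): Machining 742,541.58 → $742,542; Receiving 446,532.64 → $446,533; Packaging 275,067.88 → $275,068; Finishing 350,565.91 → $350,566.
Rounding difference −$1 on remainder applied to Machining.
Totals: Machining $120,598 + $742,541 = $863,139; Receiving $120,598 + $446,533 = $567,131; Packaging $120,598 + $275,068 = $395,666; Finishing $120,598 + $350,566 = $471,164.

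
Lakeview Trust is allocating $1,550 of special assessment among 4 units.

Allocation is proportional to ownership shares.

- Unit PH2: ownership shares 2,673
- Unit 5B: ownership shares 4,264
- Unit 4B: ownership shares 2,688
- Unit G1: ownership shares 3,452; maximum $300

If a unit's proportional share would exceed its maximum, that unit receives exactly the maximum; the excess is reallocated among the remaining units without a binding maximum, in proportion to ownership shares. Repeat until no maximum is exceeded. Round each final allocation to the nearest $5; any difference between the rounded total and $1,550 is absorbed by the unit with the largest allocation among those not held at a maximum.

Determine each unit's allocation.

Combined ownership shares = 13,077.
Unconstrained shares: Unit PH2 316.83; Unit 5B 505.41; Unit 4B 318.61; Unit G1 409.16.
Cap binds for Unit G1 ($300); balance $1,250 reallocated over remaining ownership shares 9,625.
Remaining shares: Unit PH2 347.14 → $345; Unit 5B 553.77 → $555; Unit 4B 349.09 → $350.

Unit PH2: $345; Unit 5B: $555; Unit 4B: $350; Unit G1: $300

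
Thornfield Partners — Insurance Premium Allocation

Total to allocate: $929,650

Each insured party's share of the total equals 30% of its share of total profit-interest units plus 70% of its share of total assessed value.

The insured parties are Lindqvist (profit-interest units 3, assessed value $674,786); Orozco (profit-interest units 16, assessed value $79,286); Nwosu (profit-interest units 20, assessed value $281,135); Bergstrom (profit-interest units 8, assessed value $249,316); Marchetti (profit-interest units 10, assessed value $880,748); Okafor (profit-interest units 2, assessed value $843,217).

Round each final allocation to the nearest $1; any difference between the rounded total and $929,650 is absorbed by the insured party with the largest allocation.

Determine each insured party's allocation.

Profit-interest units total 59; assessed value total 3,008,488.
Blended shares (30% profit-interest units + 70% assessed value): Lindqvist 0.1723; Orozco 0.0998; Nwosu 0.1671; Bergstrom 0.0987; Marchetti 0.2558; Okafor 0.2064.
Pro-rata amounts: Lindqvist 160,141.59; Orozco 92,782.61; Nwosu 155,351.96; Bergstrom 91,744.90; Marchetti 237,781.71; Okafor 191,847.24.
Rounded to nearest $1: Lindqvist $160,142; Orozco $92,783; Nwosu $155,352; Bergstrom $91,745; Marchetti $237,782; Okafor $191,847. Sum = $929,651.
Difference $929,650 − $929,651 = −$1 applied to largest allocation (Marchetti): Marchetti becomes $237,781.

Lindqvist: $160,142; Orozco: $92,783; Nwosu: $155,352; Bergstrom: $91,745; Marchetti: $237,781; Okafor: $191,847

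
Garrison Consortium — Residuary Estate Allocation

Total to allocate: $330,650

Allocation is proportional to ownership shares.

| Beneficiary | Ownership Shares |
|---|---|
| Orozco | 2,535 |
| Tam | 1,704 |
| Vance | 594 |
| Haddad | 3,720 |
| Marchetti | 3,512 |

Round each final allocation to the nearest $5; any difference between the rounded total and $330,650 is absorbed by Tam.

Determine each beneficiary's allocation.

Orozco: $69,475; Tam: $46,695; Vance: $16,280; Haddad: $101,950; Marchetti: $96,250

Total ownership shares = 12,065.
Pro-rata amounts: Orozco 2,535/12,065 × $330,650 = 69,473.50; Tam 1,704/12,065 × $330,650 = 46,699.35; Vance 594/12,065 × $330,650 = 16,279.00; Haddad 3,720/12,065 × $330,650 = 101,949.27; Marchetti 3,512/12,065 × $330,650 = 96,248.89.
After rounding ($5): Orozco $69,475; Tam $46,700; Vance $16,280; Haddad $101,950; Marchetti $96,250. Sum = $330,655.
Difference $330,650 − $330,655 = −$5 applied to Tam: Tam becomes $46,695.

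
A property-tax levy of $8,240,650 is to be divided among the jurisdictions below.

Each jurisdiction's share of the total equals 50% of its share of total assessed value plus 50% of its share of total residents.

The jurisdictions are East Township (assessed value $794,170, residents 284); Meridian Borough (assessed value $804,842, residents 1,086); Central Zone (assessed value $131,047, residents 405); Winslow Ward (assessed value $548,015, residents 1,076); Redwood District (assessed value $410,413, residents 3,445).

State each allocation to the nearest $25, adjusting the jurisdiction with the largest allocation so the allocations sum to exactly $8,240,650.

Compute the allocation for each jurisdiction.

East Township: $1,403,000; Meridian Borough: $1,944,200; Central Zone: $465,875; Winslow Ward: $1,544,050; Redwood District: $2,883,525

Totals — assessed value 2,688,487, residents 6,296.
Composite weights (50% assessed value + 50% residents): East Township 0.1703; Meridian Borough 0.2359; Central Zone 0.0565; Winslow Ward 0.1874; Redwood District 0.3499.
Unrounded shares: East Township 1,402,989.76; Meridian Borough 1,944,202.62; Central Zone 465,886.51; Winslow Ward 1,544,050.00; Redwood District 2,883,521.10.
After rounding ($25): East Township $1,403,000; Meridian Borough $1,944,200; Central Zone $465,875; Winslow Ward $1,544,050; Redwood District $2,883,525. Sum = $8,240,650.
Rounded total matches; no reconciliation needed.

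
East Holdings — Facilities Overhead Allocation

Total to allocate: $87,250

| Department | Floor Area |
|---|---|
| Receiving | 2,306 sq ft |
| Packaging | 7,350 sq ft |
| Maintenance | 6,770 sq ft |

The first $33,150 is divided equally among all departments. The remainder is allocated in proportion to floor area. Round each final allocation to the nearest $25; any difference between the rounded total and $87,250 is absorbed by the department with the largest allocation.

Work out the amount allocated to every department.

First tranche $33,150 split equally: $11,050 each.
Remainder $54,100 by floor area (total 16,426): Receiving 7,594.95 → $7,600; Packaging 24,207.66 → $24,200; Maintenance 22,297.39 → $22,300.
Totals: Receiving $11,050 + $7,600 = $18,650; Packaging $11,050 + $24,200 = $35,250; Maintenance $11,050 + $22,300 = $33,350.

Receiving: $18,650 · Packaging: $35,250 · Maintenance: $33,350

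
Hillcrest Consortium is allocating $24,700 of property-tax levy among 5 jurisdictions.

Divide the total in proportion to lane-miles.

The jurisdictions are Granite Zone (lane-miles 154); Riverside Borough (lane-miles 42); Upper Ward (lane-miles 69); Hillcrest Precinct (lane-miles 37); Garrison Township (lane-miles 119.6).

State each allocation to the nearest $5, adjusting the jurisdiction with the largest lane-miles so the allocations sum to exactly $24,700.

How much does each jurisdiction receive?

Granite Zone: $9,025 | Riverside Borough: $2,460 | Upper Ward: $4,040 | Hillcrest Precinct: $2,170 | Garrison Township: $7,005

Lane-miles total: 421.6.
Proportional shares: Granite Zone 154/421.6 × $24,700 = 9,022.30; Riverside Borough 42/421.6 × $24,700 = 2,460.63; Upper Ward 69/421.6 × $24,700 = 4,042.46; Hillcrest Precinct 37/421.6 × $24,700 = 2,167.69; Garrison Township 119.6/421.6 × $24,700 = 7,006.93.
At nearest $5: Granite Zone $9,020; Riverside Borough $2,460; Upper Ward $4,040; Hillcrest Precinct $2,170; Garrison Township $7,005. Sum = $24,695.
Difference $24,700 − $24,695 = +$5 applied to largest lane-miles (Granite Zone): Granite Zone becomes $9,025.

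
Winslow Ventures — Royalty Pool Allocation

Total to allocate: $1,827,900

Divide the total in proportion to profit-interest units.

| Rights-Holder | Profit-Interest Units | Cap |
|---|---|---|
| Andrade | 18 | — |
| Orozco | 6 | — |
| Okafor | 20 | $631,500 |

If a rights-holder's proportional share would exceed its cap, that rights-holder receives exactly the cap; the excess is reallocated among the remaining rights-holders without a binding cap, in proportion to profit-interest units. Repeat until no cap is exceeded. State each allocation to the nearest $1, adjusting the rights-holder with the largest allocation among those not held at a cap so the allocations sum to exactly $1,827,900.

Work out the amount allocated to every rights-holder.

Andrade: $897,300; Orozco: $299,100; Okafor: $631,500

Combined profit-interest units = 44.
Proportional shares (ignoring caps): Andrade 747,777.27; Orozco 249,259.09; Okafor 830,863.64.
Capped: Okafor ($631,500); residual $1,196,400 reallocated over remaining profit-interest units 24.
Shares after redistribution: Andrade 897,300.00 → $897,300; Orozco 299,100.00 → $299,100.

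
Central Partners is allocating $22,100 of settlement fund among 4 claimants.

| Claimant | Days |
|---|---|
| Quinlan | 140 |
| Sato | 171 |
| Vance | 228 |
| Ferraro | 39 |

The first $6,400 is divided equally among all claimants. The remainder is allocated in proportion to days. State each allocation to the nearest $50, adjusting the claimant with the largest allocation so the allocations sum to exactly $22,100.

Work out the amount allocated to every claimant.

Quinlan: $5,400 | Sato: $6,250 | Vance: $7,800 | Ferraro: $2,650

First tranche $6,400 split equally: $1,600 each.
Remainder $15,700 by days (total 578): Quinlan 3,802.77 → $3,800; Sato 4,644.81 → $4,650; Vance 6,193.08 → $6,200; Ferraro 1,059.34 → $1,050.
Totals: Quinlan $1,600 + $3,800 = $5,400; Sato $1,600 + $4,650 = $6,250; Vance $1,600 + $6,200 = $7,800; Ferraro $1,600 + $1,050 = $2,650.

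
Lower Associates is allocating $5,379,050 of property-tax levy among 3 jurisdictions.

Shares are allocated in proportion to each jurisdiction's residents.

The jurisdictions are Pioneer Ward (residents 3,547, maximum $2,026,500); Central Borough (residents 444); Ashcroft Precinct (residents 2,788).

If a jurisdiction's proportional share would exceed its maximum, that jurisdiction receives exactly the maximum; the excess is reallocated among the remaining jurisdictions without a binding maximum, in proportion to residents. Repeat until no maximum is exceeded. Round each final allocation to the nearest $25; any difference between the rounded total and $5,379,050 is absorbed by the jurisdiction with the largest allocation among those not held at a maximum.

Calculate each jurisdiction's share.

Pioneer Ward: $2,026,500; Central Borough: $460,550; Ashcroft Precinct: $2,892,000

Residents total: 6,779.
Proportional shares (ignoring caps): Pioneer Ward 2,814,499.24; Central Borough 352,308.33; Ashcroft Precinct 2,212,242.43.
Cap binds for Pioneer Ward ($2,026,500); balance $3,352,550 reallocated over remaining residents 3,232.
Shares after redistribution: Central Borough 460,560.71 → $460,550; Ashcroft Precinct 2,891,989.29 → $2,892,000.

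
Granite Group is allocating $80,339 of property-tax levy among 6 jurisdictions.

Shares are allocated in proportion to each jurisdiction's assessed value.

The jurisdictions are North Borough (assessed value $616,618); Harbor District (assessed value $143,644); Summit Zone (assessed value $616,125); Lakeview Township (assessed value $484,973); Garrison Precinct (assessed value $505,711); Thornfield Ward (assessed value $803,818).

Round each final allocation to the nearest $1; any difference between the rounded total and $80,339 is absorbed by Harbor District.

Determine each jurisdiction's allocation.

Sum of assessed value: 3,170,889.
Unrounded shares: North Borough 616,618/3,170,889 × $80,339 = 15,622.90; Harbor District 143,644/3,170,889 × $80,339 = 3,639.43; Summit Zone 616,125/3,170,889 × $80,339 = 15,610.41; Lakeview Township 484,973/3,170,889 × $80,339 = 12,287.48; Garrison Precinct 505,711/3,170,889 × $80,339 = 12,812.91; Thornfield Ward 803,818/3,170,889 × $80,339 = 20,365.88.
At nearest $1: North Borough $15,623; Harbor District $3,639; Summit Zone $15,610; Lakeview Township $12,287; Garrison Precinct $12,813; Thornfield Ward $20,366. Sum = $80,338.
Difference $80,339 − $80,338 = +$1 applied to Harbor District: Harbor District becomes $3,640.

North Borough: $15,623; Harbor District: $3,640; Summit Zone: $15,610; Lakeview Township: $12,287; Garrison Precinct: $12,813; Thornfield Ward: $20,366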